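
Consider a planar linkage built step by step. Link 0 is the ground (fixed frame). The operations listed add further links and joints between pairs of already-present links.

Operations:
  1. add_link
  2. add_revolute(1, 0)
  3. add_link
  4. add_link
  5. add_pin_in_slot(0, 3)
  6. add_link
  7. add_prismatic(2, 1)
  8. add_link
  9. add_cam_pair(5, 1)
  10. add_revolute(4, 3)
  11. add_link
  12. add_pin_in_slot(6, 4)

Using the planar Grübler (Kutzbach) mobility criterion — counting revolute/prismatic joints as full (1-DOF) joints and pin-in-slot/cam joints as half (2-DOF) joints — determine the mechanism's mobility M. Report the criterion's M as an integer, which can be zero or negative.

M = 9

link 0 = ground. State L|J1|J2 = 1|0|0
+link1  2|0|0
R(1,0) f=1→J1  2|1|0
+link2  3|1|0
+link3  4|1|0
PS(0,3) f=2→J2  4|1|1
+link4  5|1|1
P(2,1) f=1→J1  5|2|1
+link5  6|2|1
C(5,1) f=2→J2  6|2|2
R(4,3) f=1→J1  6|3|2
+link6  7|3|2
PS(6,4) f=2→J2  7|3|3
M = 3(7−1)−2·3−3 = 18−6−3 = 9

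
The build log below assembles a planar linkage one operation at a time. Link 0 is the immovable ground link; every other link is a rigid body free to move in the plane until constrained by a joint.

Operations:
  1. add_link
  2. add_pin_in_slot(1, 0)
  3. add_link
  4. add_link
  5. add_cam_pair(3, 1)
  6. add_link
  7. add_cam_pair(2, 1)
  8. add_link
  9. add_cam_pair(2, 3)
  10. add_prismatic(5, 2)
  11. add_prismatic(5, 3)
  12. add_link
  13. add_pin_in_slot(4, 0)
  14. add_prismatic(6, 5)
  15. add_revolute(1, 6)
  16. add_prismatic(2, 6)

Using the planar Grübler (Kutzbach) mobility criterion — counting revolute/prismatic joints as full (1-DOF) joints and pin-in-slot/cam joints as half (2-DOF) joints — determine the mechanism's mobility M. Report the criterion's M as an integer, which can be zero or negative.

M = 3

ground; <1,0,0>
#1 <2,0,0>
PS:1↔0 J2 <2,0,1>
#2 <3,0,1>
#3 <4,0,1>
C:3↔1 J2 <4,0,2>
#4 <5,0,2>
C:2↔1 J2 <5,0,3>
#5 <6,0,3>
C:2↔3 J2 <6,0,4>
P:5↔2 J1 <6,1,4>
P:5↔3 J1 <6,2,4>
#6 <7,2,4>
PS:4↔0 J2 <7,2,5>
P:6↔5 J1 <7,3,5>
R:1↔6 J1 <7,4,5>
P:2↔6 J1 <7,5,5>
3×6 − 2×5 − 1×5 = 3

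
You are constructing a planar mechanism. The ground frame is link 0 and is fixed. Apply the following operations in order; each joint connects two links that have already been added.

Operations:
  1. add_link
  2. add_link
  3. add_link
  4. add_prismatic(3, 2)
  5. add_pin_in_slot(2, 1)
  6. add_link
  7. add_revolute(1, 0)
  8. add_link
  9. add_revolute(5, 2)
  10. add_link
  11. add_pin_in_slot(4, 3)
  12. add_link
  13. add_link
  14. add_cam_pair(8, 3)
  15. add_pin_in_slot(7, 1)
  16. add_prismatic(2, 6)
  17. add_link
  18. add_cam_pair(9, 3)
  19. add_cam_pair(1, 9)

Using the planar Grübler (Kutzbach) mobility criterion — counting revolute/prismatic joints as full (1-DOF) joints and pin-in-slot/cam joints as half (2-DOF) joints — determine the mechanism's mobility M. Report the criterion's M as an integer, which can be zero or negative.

M = 13

(L,J1,J2)=(1,0,0); link0 fixed
link1: (2,0,0)
link2: (3,0,0)
link3: (4,0,0)
P 3-2 [J1]: (4,1,0)
PS 2-1 [J2]: (4,1,1)
link4: (5,1,1)
R 1-0 [J1]: (5,2,1)
link5: (6,2,1)
R 5-2 [J1]: (6,3,1)
link6: (7,3,1)
PS 4-3 [J2]: (7,3,2)
link7: (8,3,2)
link8: (9,3,2)
C 8-3 [J2]: (9,3,3)
PS 7-1 [J2]: (9,3,4)
P 2-6 [J1]: (9,4,4)
link9: (10,4,4)
C 9-3 [J2]: (10,4,5)
C 1-9 [J2]: (10,4,6)
Grübler: 3·9 − 2·4 − 6 = 13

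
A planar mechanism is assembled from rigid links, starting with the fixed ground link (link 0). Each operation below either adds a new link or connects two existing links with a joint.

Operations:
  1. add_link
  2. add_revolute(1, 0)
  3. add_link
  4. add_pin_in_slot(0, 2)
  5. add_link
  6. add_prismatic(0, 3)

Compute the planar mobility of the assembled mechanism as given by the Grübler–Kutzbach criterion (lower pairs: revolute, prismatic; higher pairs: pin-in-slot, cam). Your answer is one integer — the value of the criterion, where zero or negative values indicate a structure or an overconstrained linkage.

M = 4

[1;0;0] (link 0 is ground)
L+ [2;0;0]
R(1,0)∈J1 [2;1;0]
L+ [3;1;0]
PS(0,2)∈J2 [3;1;1]
L+ [4;1;1]
P(0,3)∈J1 [4;2;1]
mobility = 9 − 4 − 1 = 4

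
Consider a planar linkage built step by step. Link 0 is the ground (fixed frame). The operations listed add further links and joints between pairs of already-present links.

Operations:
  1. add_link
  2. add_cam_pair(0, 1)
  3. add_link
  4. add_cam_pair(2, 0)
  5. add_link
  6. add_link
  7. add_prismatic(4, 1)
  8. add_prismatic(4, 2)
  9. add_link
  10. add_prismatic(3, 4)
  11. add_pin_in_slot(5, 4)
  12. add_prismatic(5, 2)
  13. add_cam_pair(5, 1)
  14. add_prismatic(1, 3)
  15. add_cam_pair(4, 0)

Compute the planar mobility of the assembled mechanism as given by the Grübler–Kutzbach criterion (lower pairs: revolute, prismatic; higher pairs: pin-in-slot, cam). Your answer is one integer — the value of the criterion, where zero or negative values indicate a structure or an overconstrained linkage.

[1;0;0] (link 0 is ground)
L+ [2;0;0]
C(0,1)∈J2 [2;0;1]
L+ [3;0;1]
C(2,0)∈J2 [3;0;2]
L+ [4;0;2]
L+ [5;0;2]
P(4,1)∈J1 [5;1;2]
P(4,2)∈J1 [5;2;2]
L+ [6;2;2]
P(3,4)∈J1 [6;3;2]
PS(5,4)∈J2 [6;3;3]
P(5,2)∈J1 [6;4;3]
C(5,1)∈J2 [6;4;4]
P(1,3)∈J1 [6;5;4]
C(4,0)∈J2 [6;5;5]
mobility = 15 − 10 − 5 = 0

M = 0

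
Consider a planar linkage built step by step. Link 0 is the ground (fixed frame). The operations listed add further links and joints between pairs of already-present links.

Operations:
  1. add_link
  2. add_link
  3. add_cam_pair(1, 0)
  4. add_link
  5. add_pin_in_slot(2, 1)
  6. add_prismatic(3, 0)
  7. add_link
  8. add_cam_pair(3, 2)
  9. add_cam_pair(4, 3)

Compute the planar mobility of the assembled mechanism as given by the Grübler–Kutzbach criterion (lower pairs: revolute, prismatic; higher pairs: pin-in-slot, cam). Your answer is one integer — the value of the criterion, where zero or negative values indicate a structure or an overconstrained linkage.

(L,J1,J2)=(1,0,0); link0 fixed
link1: (2,0,0)
link2: (3,0,0)
C 1-0 [J2]: (3,0,1)
link3: (4,0,1)
PS 2-1 [J2]: (4,0,2)
P 3-0 [J1]: (4,1,2)
link4: (5,1,2)
C 3-2 [J2]: (5,1,3)
C 4-3 [J2]: (5,1,4)
Grübler: 3·4 − 2·1 − 4 = 6

M = 6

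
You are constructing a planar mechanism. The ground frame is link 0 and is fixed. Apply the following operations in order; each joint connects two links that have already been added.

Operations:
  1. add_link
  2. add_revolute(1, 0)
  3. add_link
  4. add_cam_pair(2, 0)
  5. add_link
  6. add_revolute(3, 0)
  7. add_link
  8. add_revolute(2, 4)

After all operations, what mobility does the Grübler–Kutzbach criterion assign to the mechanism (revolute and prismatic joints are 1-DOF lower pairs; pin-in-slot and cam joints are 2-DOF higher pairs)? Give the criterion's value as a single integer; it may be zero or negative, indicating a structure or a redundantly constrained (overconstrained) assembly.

M = 5

L=1 J1=0 J2=0
add link → L=2 J1=0 J2=0
R@1,0 dof=1 J1 → L=2 J1=1 J2=0
add link → L=3 J1=1 J2=0
C@2,0 dof=2 J2 → L=3 J1=1 J2=1
add link → L=4 J1=1 J2=1
R@3,0 dof=1 J1 → L=4 J1=2 J2=1
add link → L=5 J1=2 J2=1
R@2,4 dof=1 J1 → L=5 J1=3 J2=1
M=3(L−1)−2J1−J2=3·4−2·3−1=5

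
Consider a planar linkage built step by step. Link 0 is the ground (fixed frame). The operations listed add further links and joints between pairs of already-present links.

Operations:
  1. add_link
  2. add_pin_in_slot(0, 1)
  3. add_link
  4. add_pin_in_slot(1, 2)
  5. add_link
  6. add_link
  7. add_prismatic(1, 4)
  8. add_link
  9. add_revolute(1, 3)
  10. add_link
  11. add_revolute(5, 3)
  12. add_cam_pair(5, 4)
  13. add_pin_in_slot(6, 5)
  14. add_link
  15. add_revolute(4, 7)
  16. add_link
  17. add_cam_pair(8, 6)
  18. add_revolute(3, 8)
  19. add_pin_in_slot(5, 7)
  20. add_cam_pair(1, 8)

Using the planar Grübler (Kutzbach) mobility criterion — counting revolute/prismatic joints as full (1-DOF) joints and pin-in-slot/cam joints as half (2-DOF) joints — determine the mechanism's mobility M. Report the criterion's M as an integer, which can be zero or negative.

M = 7

ground; <1,0,0>
#1 <2,0,0>
PS:0↔1 J2 <2,0,1>
#2 <3,0,1>
PS:1↔2 J2 <3,0,2>
#3 <4,0,2>
#4 <5,0,2>
P:1↔4 J1 <5,1,2>
#5 <6,1,2>
R:1↔3 J1 <6,2,2>
#6 <7,2,2>
R:5↔3 J1 <7,3,2>
C:5↔4 J2 <7,3,3>
PS:6↔5 J2 <7,3,4>
#7 <8,3,4>
R:4↔7 J1 <8,4,4>
#8 <9,4,4>
C:8↔6 J2 <9,4,5>
R:3↔8 J1 <9,5,5>
PS:5↔7 J2 <9,5,6>
C:1↔8 J2 <9,5,7>
3×8 − 2×5 − 1×7 = 7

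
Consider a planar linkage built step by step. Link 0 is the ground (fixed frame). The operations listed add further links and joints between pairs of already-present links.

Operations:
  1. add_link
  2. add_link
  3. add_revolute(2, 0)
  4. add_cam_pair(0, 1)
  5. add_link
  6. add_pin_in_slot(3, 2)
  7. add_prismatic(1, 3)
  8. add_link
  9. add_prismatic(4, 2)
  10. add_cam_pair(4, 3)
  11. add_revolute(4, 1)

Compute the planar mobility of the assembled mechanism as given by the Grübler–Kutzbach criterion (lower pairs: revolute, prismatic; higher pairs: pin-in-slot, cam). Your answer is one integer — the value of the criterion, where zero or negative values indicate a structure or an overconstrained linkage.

M = 1

link 0 = ground. State L|J1|J2 = 1|0|0
+link1  2|0|0
+link2  3|0|0
R(2,0) f=1→J1  3|1|0
C(0,1) f=2→J2  3|1|1
+link3  4|1|1
PS(3,2) f=2→J2  4|1|2
P(1,3) f=1→J1  4|2|2
+link4  5|2|2
P(4,2) f=1→J1  5|3|2
C(4,3) f=2→J2  5|3|3
R(4,1) f=1→J1  5|4|3
M = 3(5−1)−2·4−3 = 12−8−3 = 1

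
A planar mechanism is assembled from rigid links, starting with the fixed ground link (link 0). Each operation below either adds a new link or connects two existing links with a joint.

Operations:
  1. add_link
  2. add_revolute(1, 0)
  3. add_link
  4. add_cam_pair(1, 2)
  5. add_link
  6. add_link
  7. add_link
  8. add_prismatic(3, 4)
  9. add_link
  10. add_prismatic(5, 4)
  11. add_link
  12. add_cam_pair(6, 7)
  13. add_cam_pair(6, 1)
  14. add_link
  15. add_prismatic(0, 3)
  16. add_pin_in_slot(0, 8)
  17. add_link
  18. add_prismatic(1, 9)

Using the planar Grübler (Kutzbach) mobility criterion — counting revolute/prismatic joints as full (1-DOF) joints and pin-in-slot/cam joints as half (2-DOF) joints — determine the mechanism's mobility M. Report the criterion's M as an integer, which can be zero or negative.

(L,J1,J2)=(1,0,0); link0 fixed
link1: (2,0,0)
R 1-0 [J1]: (2,1,0)
link2: (3,1,0)
C 1-2 [J2]: (3,1,1)
link3: (4,1,1)
link4: (5,1,1)
link5: (6,1,1)
P 3-4 [J1]: (6,2,1)
link6: (7,2,1)
P 5-4 [J1]: (7,3,1)
link7: (8,3,1)
C 6-7 [J2]: (8,3,2)
C 6-1 [J2]: (8,3,3)
link8: (9,3,3)
P 0-3 [J1]: (9,4,3)
PS 0-8 [J2]: (9,4,4)
link9: (10,4,4)
P 1-9 [J1]: (10,5,4)
Grübler: 3·9 − 2·5 − 4 = 13

M = 13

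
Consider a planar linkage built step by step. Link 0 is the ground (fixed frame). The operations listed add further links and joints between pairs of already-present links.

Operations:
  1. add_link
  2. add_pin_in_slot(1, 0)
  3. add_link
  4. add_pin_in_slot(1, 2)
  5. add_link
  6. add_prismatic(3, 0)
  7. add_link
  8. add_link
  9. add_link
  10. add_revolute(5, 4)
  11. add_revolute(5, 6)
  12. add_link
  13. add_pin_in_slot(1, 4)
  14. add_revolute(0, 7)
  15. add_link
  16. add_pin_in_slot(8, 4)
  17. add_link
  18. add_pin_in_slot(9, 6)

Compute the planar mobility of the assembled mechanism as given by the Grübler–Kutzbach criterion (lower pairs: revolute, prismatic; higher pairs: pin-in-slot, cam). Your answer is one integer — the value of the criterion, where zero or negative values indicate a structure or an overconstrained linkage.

M = 14

link 0 = ground. State L|J1|J2 = 1|0|0
+link1  2|0|0
PS(1,0) f=2→J2  2|0|1
+link2  3|0|1
PS(1,2) f=2→J2  3|0|2
+link3  4|0|2
P(3,0) f=1→J1  4|1|2
+link4  5|1|2
+link5  6|1|2
+link6  7|1|2
R(5,4) f=1→J1  7|2|2
R(5,6) f=1→J1  7|3|2
+link7  8|3|2
PS(1,4) f=2→J2  8|3|3
R(0,7) f=1→J1  8|4|3
+link8  9|4|3
PS(8,4) f=2→J2  9|4|4
+link9  10|4|4
PS(9,6) f=2→J2  10|4|5
M = 3(10−1)−2·4−5 = 27−8−5 = 14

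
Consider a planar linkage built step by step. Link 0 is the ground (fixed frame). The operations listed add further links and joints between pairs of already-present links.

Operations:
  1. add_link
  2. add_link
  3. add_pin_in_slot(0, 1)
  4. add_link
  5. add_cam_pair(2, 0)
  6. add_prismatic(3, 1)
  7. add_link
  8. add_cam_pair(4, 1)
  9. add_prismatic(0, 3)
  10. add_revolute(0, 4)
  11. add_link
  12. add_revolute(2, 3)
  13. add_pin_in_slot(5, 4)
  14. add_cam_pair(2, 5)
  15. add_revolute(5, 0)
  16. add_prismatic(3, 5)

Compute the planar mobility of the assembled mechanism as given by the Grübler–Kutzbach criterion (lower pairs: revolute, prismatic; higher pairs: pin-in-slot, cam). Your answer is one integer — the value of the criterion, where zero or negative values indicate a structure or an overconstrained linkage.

M = -2

[1;0;0] (link 0 is ground)
L+ [2;0;0]
L+ [3;0;0]
PS(0,1)∈J2 [3;0;1]
L+ [4;0;1]
C(2,0)∈J2 [4;0;2]
P(3,1)∈J1 [4;1;2]
L+ [5;1;2]
C(4,1)∈J2 [5;1;3]
P(0,3)∈J1 [5;2;3]
R(0,4)∈J1 [5;3;3]
L+ [6;3;3]
R(2,3)∈J1 [6;4;3]
PS(5,4)∈J2 [6;4;4]
C(2,5)∈J2 [6;4;5]
R(5,0)∈J1 [6;5;5]
P(3,5)∈J1 [6;6;5]
mobility = 15 − 12 − 5 = -2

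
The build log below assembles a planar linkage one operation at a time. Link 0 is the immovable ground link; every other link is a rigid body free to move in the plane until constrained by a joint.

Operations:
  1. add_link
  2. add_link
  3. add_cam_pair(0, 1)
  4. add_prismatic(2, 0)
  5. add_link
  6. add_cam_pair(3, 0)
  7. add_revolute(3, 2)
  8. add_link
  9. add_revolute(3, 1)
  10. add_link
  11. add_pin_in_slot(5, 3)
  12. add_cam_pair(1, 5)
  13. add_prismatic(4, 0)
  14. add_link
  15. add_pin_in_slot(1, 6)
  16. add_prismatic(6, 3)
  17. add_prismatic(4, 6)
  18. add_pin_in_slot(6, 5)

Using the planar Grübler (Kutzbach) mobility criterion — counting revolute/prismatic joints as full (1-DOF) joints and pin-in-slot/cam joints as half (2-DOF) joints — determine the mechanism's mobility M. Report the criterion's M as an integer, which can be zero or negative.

M = 0

(L,J1,J2)=(1,0,0); link0 fixed
link1: (2,0,0)
link2: (3,0,0)
C 0-1 [J2]: (3,0,1)
P 2-0 [J1]: (3,1,1)
link3: (4,1,1)
C 3-0 [J2]: (4,1,2)
R 3-2 [J1]: (4,2,2)
link4: (5,2,2)
R 3-1 [J1]: (5,3,2)
link5: (6,3,2)
PS 5-3 [J2]: (6,3,3)
C 1-5 [J2]: (6,3,4)
P 4-0 [J1]: (6,4,4)
link6: (7,4,4)
PS 1-6 [J2]: (7,4,5)
P 6-3 [J1]: (7,5,5)
P 4-6 [J1]: (7,6,5)
PS 6-5 [J2]: (7,6,6)
Grübler: 3·6 − 2·6 − 6 = 0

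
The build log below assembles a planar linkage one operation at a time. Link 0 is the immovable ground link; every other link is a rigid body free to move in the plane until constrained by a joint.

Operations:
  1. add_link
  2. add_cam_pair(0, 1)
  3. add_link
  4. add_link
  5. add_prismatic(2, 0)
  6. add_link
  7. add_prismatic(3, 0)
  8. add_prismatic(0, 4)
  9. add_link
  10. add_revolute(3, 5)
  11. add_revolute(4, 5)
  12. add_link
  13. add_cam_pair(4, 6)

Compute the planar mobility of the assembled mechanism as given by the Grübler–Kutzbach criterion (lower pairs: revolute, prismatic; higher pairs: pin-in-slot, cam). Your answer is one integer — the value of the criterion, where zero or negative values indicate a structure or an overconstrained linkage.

M = 6

[1;0;0] (link 0 is ground)
L+ [2;0;0]
C(0,1)∈J2 [2;0;1]
L+ [3;0;1]
L+ [4;0;1]
P(2,0)∈J1 [4;1;1]
L+ [5;1;1]
P(3,0)∈J1 [5;2;1]
P(0,4)∈J1 [5;3;1]
L+ [6;3;1]
R(3,5)∈J1 [6;4;1]
R(4,5)∈J1 [6;5;1]
L+ [7;5;1]
C(4,6)∈J2 [7;5;2]
mobility = 18 − 10 − 2 = 6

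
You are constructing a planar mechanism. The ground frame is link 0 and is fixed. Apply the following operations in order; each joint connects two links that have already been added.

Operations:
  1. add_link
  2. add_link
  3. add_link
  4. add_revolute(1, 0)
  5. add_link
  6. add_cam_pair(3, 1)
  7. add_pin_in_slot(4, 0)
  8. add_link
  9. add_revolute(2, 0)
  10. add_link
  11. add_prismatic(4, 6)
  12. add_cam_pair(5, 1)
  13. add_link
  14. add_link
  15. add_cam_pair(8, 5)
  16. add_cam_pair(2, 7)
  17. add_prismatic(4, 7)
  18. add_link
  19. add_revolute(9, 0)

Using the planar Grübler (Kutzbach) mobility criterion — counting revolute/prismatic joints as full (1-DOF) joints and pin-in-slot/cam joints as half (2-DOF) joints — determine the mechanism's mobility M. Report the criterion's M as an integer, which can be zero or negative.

M = 12

(L,J1,J2)=(1,0,0); link0 fixed
link1: (2,0,0)
link2: (3,0,0)
link3: (4,0,0)
R 1-0 [J1]: (4,1,0)
link4: (5,1,0)
C 3-1 [J2]: (5,1,1)
PS 4-0 [J2]: (5,1,2)
link5: (6,1,2)
R 2-0 [J1]: (6,2,2)
link6: (7,2,2)
P 4-6 [J1]: (7,3,2)
C 5-1 [J2]: (7,3,3)
link7: (8,3,3)
link8: (9,3,3)
C 8-5 [J2]: (9,3,4)
C 2-7 [J2]: (9,3,5)
P 4-7 [J1]: (9,4,5)
link9: (10,4,5)
R 9-0 [J1]: (10,5,5)
Grübler: 3·9 − 2·5 − 5 = 12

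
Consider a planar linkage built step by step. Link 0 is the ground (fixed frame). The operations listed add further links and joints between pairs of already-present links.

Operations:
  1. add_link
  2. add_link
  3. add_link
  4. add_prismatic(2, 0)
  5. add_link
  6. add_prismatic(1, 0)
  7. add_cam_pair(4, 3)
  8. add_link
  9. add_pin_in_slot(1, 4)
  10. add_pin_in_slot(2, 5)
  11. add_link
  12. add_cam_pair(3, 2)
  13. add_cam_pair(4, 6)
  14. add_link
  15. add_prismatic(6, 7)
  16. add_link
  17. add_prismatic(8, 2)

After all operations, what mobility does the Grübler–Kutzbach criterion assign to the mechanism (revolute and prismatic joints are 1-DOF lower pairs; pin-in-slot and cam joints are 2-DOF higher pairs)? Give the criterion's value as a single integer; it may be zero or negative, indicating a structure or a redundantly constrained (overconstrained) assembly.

M = 11

link 0 = ground. State L|J1|J2 = 1|0|0
+link1  2|0|0
+link2  3|0|0
+link3  4|0|0
P(2,0) f=1→J1  4|1|0
+link4  5|1|0
P(1,0) f=1→J1  5|2|0
C(4,3) f=2→J2  5|2|1
+link5  6|2|1
PS(1,4) f=2→J2  6|2|2
PS(2,5) f=2→J2  6|2|3
+link6  7|2|3
C(3,2) f=2→J2  7|2|4
C(4,6) f=2→J2  7|2|5
+link7  8|2|5
P(6,7) f=1→J1  8|3|5
+link8  9|3|5
P(8,2) f=1→J1  9|4|5
M = 3(9−1)−2·4−5 = 24−8−5 = 11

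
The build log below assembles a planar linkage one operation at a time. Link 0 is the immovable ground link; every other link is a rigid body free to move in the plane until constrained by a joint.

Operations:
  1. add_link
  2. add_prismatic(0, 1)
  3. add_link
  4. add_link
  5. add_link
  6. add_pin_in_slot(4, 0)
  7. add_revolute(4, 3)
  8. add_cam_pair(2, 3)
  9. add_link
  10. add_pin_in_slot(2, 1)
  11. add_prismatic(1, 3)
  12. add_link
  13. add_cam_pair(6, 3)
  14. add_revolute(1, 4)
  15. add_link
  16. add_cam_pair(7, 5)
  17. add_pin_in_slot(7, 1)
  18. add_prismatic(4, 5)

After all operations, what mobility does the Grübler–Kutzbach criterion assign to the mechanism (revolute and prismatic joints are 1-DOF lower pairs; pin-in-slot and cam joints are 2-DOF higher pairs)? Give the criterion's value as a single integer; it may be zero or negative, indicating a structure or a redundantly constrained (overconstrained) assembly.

(L,J1,J2)=(1,0,0); link0 fixed
link1: (2,0,0)
P 0-1 [J1]: (2,1,0)
link2: (3,1,0)
link3: (4,1,0)
link4: (5,1,0)
PS 4-0 [J2]: (5,1,1)
R 4-3 [J1]: (5,2,1)
C 2-3 [J2]: (5,2,2)
link5: (6,2,2)
PS 2-1 [J2]: (6,2,3)
P 1-3 [J1]: (6,3,3)
link6: (7,3,3)
C 6-3 [J2]: (7,3,4)
R 1-4 [J1]: (7,4,4)
link7: (8,4,4)
C 7-5 [J2]: (8,4,5)
PS 7-1 [J2]: (8,4,6)
P 4-5 [J1]: (8,5,6)
Grübler: 3·7 − 2·5 − 6 = 5

M = 5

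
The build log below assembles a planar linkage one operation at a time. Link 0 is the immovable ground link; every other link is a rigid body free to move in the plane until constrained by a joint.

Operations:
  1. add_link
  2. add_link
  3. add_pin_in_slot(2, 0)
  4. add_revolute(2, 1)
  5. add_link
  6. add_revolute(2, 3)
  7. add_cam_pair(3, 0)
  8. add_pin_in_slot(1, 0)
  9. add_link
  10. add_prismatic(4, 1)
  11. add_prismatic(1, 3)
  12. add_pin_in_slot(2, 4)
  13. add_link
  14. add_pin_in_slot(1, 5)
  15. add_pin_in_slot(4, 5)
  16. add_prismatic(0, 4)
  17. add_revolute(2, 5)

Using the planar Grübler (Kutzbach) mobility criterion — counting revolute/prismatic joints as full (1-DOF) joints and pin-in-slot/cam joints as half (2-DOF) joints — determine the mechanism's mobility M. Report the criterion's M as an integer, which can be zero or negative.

[1;0;0] (link 0 is ground)
L+ [2;0;0]
L+ [3;0;0]
PS(2,0)∈J2 [3;0;1]
R(2,1)∈J1 [3;1;1]
L+ [4;1;1]
R(2,3)∈J1 [4;2;1]
C(3,0)∈J2 [4;2;2]
PS(1,0)∈J2 [4;2;3]
L+ [5;2;3]
P(4,1)∈J1 [5;3;3]
P(1,3)∈J1 [5;4;3]
PS(2,4)∈J2 [5;4;4]
L+ [6;4;4]
PS(1,5)∈J2 [6;4;5]
PS(4,5)∈J2 [6;4;6]
P(0,4)∈J1 [6;5;6]
R(2,5)∈J1 [6;6;6]
mobility = 15 − 12 − 6 = -3

M = -3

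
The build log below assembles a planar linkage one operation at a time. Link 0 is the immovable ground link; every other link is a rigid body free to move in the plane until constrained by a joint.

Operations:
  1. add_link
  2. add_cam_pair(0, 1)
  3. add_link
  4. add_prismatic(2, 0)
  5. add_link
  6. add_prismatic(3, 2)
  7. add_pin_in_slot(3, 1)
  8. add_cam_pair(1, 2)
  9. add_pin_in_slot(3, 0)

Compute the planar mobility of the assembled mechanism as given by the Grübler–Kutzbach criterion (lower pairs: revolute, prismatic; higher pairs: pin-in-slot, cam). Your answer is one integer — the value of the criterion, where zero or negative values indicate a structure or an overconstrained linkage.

ground; <1,0,0>
#1 <2,0,0>
C:0↔1 J2 <2,0,1>
#2 <3,0,1>
P:2↔0 J1 <3,1,1>
#3 <4,1,1>
P:3↔2 J1 <4,2,1>
PS:3↔1 J2 <4,2,2>
C:1↔2 J2 <4,2,3>
PS:3↔0 J2 <4,2,4>
3×3 − 2×2 − 1×4 = 1

M = 1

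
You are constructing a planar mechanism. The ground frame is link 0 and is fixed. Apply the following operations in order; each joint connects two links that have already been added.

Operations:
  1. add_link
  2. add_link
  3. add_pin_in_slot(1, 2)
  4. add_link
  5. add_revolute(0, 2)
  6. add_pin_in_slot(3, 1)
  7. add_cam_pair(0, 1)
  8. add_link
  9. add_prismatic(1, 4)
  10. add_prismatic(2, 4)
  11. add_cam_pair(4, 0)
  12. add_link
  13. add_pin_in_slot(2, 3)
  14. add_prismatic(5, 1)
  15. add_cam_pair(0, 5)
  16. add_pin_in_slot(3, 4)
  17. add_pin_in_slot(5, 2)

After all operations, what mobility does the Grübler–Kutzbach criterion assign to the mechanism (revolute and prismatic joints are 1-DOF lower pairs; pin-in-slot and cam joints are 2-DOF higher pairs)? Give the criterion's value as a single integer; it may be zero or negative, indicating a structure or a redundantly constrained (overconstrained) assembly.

[1;0;0] (link 0 is ground)
L+ [2;0;0]
L+ [3;0;0]
PS(1,2)∈J2 [3;0;1]
L+ [4;0;1]
R(0,2)∈J1 [4;1;1]
PS(3,1)∈J2 [4;1;2]
C(0,1)∈J2 [4;1;3]
L+ [5;1;3]
P(1,4)∈J1 [5;2;3]
P(2,4)∈J1 [5;3;3]
C(4,0)∈J2 [5;3;4]
L+ [6;3;4]
PS(2,3)∈J2 [6;3;5]
P(5,1)∈J1 [6;4;5]
C(0,5)∈J2 [6;4;6]
PS(3,4)∈J2 [6;4;7]
PS(5,2)∈J2 [6;4;8]
mobility = 15 − 8 − 8 = -1

M = -1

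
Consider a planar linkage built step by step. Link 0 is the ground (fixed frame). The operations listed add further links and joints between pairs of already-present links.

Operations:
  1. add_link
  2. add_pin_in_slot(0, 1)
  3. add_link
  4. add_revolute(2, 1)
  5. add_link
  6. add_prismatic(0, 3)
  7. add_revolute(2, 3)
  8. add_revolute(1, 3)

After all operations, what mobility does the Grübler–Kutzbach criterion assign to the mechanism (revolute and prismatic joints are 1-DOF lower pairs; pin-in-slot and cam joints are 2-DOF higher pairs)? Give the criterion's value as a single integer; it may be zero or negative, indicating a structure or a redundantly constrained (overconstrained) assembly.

M = 0

ground; <1,0,0>
#1 <2,0,0>
PS:0↔1 J2 <2,0,1>
#2 <3,0,1>
R:2↔1 J1 <3,1,1>
#3 <4,1,1>
P:0↔3 J1 <4,2,1>
R:2↔3 J1 <4,3,1>
R:1↔3 J1 <4,4,1>
3×3 − 2×4 − 1×1 = 0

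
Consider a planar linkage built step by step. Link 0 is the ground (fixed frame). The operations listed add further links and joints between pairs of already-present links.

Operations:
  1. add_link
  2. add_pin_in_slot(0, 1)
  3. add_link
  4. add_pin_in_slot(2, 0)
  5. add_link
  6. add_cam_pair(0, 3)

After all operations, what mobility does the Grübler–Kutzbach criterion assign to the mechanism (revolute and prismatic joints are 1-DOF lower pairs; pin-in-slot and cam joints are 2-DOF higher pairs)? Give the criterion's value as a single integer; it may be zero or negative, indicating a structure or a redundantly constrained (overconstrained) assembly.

M = 6

[1;0;0] (link 0 is ground)
L+ [2;0;0]
PS(0,1)∈J2 [2;0;1]
L+ [3;0;1]
PS(2,0)∈J2 [3;0;2]
L+ [4;0;2]
C(0,3)∈J2 [4;0;3]
mobility = 9 − 0 − 3 = 6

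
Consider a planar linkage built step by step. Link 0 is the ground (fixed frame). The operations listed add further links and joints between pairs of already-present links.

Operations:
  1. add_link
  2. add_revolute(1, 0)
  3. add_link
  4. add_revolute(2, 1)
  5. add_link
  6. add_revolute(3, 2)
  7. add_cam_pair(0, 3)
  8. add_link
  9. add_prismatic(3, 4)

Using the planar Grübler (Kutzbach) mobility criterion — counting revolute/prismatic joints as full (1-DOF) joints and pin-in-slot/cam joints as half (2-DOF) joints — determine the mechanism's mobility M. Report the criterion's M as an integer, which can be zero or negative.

[1;0;0] (link 0 is ground)
L+ [2;0;0]
R(1,0)∈J1 [2;1;0]
L+ [3;1;0]
R(2,1)∈J1 [3;2;0]
L+ [4;2;0]
R(3,2)∈J1 [4;3;0]
C(0,3)∈J2 [4;3;1]
L+ [5;3;1]
P(3,4)∈J1 [5;4;1]
mobility = 12 − 8 − 1 = 3

M = 3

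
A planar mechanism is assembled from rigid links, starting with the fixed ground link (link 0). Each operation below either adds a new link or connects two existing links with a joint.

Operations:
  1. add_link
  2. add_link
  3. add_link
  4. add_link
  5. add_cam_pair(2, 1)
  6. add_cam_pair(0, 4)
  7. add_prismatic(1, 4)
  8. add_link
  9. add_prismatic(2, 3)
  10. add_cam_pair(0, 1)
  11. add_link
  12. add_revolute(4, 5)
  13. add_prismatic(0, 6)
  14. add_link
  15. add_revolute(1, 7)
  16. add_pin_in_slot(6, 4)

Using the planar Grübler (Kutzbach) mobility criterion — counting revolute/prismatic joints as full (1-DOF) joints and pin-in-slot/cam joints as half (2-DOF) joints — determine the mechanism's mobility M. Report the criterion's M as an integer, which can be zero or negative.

M = 7

ground; <1,0,0>
#1 <2,0,0>
#2 <3,0,0>
#3 <4,0,0>
#4 <5,0,0>
C:2↔1 J2 <5,0,1>
C:0↔4 J2 <5,0,2>
P:1↔4 J1 <5,1,2>
#5 <6,1,2>
P:2↔3 J1 <6,2,2>
C:0↔1 J2 <6,2,3>
#6 <7,2,3>
R:4↔5 J1 <7,3,3>
P:0↔6 J1 <7,4,3>
#7 <8,4,3>
R:1↔7 J1 <8,5,3>
PS:6↔4 J2 <8,5,4>
3×7 − 2×5 − 1×4 = 7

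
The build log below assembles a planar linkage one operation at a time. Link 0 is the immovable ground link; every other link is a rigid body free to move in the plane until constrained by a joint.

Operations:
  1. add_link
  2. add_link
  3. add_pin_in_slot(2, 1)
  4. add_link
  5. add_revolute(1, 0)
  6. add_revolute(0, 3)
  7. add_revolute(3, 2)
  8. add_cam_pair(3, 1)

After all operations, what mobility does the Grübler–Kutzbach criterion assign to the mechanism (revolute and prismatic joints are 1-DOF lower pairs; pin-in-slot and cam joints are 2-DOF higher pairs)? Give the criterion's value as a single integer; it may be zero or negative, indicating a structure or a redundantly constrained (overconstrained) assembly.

M = 1

link 0 = ground. State L|J1|J2 = 1|0|0
+link1  2|0|0
+link2  3|0|0
PS(2,1) f=2→J2  3|0|1
+link3  4|0|1
R(1,0) f=1→J1  4|1|1
R(0,3) f=1→J1  4|2|1
R(3,2) f=1→J1  4|3|1
C(3,1) f=2→J2  4|3|2
M = 3(4−1)−2·3−2 = 9−6−2 = 1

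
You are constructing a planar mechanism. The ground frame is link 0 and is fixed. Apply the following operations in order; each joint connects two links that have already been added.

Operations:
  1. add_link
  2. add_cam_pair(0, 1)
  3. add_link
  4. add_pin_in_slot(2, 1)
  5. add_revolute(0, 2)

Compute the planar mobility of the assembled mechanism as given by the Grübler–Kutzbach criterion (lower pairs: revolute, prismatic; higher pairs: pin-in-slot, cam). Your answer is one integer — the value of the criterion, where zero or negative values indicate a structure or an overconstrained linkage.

M = 2

[1;0;0] (link 0 is ground)
L+ [2;0;0]
C(0,1)∈J2 [2;0;1]
L+ [3;0;1]
PS(2,1)∈J2 [3;0;2]
R(0,2)∈J1 [3;1;2]
mobility = 6 − 2 − 2 = 2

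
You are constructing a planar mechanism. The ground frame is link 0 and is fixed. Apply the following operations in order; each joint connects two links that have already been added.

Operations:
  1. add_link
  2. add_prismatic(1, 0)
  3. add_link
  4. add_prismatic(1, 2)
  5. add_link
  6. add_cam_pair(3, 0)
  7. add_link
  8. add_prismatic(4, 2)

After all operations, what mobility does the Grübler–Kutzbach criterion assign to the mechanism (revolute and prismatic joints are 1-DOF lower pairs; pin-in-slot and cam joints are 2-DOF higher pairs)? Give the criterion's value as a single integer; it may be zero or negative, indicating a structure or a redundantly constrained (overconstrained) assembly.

M = 5

[1;0;0] (link 0 is ground)
L+ [2;0;0]
P(1,0)∈J1 [2;1;0]
L+ [3;1;0]
P(1,2)∈J1 [3;2;0]
L+ [4;2;0]
C(3,0)∈J2 [4;2;1]
L+ [5;2;1]
P(4,2)∈J1 [5;3;1]
mobility = 12 − 6 − 1 = 5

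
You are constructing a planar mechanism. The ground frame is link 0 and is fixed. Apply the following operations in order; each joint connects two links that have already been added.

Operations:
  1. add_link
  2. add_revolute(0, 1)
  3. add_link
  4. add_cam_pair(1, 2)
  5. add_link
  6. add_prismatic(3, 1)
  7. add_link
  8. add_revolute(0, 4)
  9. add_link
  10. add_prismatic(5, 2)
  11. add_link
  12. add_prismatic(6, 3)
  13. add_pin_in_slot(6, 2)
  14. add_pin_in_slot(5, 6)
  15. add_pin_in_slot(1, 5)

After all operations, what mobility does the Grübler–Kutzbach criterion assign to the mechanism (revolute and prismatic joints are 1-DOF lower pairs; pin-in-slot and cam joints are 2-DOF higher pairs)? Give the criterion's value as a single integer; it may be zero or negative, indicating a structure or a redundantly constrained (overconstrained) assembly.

M = 4

L=1 J1=0 J2=0
add link → L=2 J1=0 J2=0
R@0,1 dof=1 J1 → L=2 J1=1 J2=0
add link → L=3 J1=1 J2=0
C@1,2 dof=2 J2 → L=3 J1=1 J2=1
add link → L=4 J1=1 J2=1
P@3,1 dof=1 J1 → L=4 J1=2 J2=1
add link → L=5 J1=2 J2=1
R@0,4 dof=1 J1 → L=5 J1=3 J2=1
add link → L=6 J1=3 J2=1
P@5,2 dof=1 J1 → L=6 J1=4 J2=1
add link → L=7 J1=4 J2=1
P@6,3 dof=1 J1 → L=7 J1=5 J2=1
PS@6,2 dof=2 J2 → L=7 J1=5 J2=2
PS@5,6 dof=2 J2 → L=7 J1=5 J2=3
PS@1,5 dof=2 J2 → L=7 J1=5 J2=4
M=3(L−1)−2J1−J2=3·6−2·5−4=4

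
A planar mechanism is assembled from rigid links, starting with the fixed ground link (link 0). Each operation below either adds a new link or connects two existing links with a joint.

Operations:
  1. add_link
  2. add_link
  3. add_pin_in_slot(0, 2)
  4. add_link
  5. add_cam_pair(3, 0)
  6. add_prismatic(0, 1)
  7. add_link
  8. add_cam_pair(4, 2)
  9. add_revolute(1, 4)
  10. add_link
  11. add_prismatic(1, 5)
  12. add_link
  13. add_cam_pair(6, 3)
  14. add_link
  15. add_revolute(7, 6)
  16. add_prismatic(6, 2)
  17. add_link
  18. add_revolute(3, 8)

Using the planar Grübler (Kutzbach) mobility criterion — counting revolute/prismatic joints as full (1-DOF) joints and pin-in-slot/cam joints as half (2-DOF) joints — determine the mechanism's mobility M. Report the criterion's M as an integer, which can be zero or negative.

link 0 = ground. State L|J1|J2 = 1|0|0
+link1  2|0|0
+link2  3|0|0
PS(0,2) f=2→J2  3|0|1
+link3  4|0|1
C(3,0) f=2→J2  4|0|2
P(0,1) f=1→J1  4|1|2
+link4  5|1|2
C(4,2) f=2→J2  5|1|3
R(1,4) f=1→J1  5|2|3
+link5  6|2|3
P(1,5) f=1→J1  6|3|3
+link6  7|3|3
C(6,3) f=2→J2  7|3|4
+link7  8|3|4
R(7,6) f=1→J1  8|4|4
P(6,2) f=1→J1  8|5|4
+link8  9|5|4
R(3,8) f=1→J1  9|6|4
M = 3(9−1)−2·6−4 = 24−12−4 = 8

M = 8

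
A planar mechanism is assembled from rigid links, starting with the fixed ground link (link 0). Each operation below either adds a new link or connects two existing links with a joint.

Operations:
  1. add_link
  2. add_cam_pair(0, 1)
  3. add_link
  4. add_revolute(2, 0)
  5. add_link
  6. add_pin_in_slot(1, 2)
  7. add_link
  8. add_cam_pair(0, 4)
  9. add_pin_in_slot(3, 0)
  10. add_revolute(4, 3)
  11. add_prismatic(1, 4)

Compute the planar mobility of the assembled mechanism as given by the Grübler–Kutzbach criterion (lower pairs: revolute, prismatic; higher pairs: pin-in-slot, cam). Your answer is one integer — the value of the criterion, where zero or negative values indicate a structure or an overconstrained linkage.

[1;0;0] (link 0 is ground)
L+ [2;0;0]
C(0,1)∈J2 [2;0;1]
L+ [3;0;1]
R(2,0)∈J1 [3;1;1]
L+ [4;1;1]
PS(1,2)∈J2 [4;1;2]
L+ [5;1;2]
C(0,4)∈J2 [5;1;3]
PS(3,0)∈J2 [5;1;4]
R(4,3)∈J1 [5;2;4]
P(1,4)∈J1 [5;3;4]
mobility = 12 − 6 − 4 = 2

M = 2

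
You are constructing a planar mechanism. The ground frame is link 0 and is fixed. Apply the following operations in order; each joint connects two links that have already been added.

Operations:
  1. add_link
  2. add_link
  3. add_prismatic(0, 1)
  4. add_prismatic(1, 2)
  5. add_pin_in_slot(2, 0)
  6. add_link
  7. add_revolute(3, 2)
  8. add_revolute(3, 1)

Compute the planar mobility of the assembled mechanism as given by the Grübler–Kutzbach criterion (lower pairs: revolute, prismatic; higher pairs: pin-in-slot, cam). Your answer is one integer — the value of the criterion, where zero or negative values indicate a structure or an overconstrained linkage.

ground; <1,0,0>
#1 <2,0,0>
#2 <3,0,0>
P:0↔1 J1 <3,1,0>
P:1↔2 J1 <3,2,0>
PS:2↔0 J2 <3,2,1>
#3 <4,2,1>
R:3↔2 J1 <4,3,1>
R:3↔1 J1 <4,4,1>
3×3 − 2×4 − 1×1 = 0

M = 0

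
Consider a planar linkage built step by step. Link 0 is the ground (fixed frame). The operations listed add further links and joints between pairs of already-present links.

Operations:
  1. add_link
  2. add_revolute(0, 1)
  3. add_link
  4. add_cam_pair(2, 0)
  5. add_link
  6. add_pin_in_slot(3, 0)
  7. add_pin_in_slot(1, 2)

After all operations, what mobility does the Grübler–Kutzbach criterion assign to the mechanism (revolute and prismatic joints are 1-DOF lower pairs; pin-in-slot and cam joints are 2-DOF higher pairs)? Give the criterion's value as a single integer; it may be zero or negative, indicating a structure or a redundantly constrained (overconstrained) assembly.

ground; <1,0,0>
#1 <2,0,0>
R:0↔1 J1 <2,1,0>
#2 <3,1,0>
C:2↔0 J2 <3,1,1>
#3 <4,1,1>
PS:3↔0 J2 <4,1,2>
PS:1↔2 J2 <4,1,3>
3×3 − 2×1 − 1×3 = 4

M = 4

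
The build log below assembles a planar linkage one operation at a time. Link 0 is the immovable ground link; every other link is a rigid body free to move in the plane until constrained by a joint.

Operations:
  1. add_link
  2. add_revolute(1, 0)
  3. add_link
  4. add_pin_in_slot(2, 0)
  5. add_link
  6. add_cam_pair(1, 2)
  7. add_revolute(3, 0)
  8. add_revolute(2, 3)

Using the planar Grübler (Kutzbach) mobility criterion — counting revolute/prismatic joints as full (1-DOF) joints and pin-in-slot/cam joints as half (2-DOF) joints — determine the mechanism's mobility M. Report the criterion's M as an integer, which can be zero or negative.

M = 1

link 0 = ground. State L|J1|J2 = 1|0|0
+link1  2|0|0
R(1,0) f=1→J1  2|1|0
+link2  3|1|0
PS(2,0) f=2→J2  3|1|1
+link3  4|1|1
C(1,2) f=2→J2  4|1|2
R(3,0) f=1→J1  4|2|2
R(2,3) f=1→J1  4|3|2
M = 3(4−1)−2·3−2 = 9−6−2 = 1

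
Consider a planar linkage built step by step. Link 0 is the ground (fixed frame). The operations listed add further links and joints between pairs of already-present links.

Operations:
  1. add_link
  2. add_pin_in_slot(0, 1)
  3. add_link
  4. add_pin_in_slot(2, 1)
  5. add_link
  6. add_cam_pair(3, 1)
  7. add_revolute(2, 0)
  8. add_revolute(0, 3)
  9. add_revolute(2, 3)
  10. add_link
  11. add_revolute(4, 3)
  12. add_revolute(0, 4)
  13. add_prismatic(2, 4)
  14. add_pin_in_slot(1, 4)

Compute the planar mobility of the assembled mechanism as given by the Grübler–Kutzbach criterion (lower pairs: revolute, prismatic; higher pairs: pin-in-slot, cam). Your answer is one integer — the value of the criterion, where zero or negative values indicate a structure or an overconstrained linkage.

(L,J1,J2)=(1,0,0); link0 fixed
link1: (2,0,0)
PS 0-1 [J2]: (2,0,1)
link2: (3,0,1)
PS 2-1 [J2]: (3,0,2)
link3: (4,0,2)
C 3-1 [J2]: (4,0,3)
R 2-0 [J1]: (4,1,3)
R 0-3 [J1]: (4,2,3)
R 2-3 [J1]: (4,3,3)
link4: (5,3,3)
R 4-3 [J1]: (5,4,3)
R 0-4 [J1]: (5,5,3)
P 2-4 [J1]: (5,6,3)
PS 1-4 [J2]: (5,6,4)
Grübler: 3·4 − 2·6 − 4 = -4

M = -4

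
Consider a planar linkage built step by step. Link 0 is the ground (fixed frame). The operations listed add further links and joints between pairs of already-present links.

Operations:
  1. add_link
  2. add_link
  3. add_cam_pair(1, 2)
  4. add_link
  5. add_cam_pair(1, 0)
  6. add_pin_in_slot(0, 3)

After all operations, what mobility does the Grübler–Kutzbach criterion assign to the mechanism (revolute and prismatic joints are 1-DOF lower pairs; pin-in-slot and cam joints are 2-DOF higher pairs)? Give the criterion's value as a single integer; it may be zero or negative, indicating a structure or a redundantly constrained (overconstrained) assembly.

M = 6

ground; <1,0,0>
#1 <2,0,0>
#2 <3,0,0>
C:1↔2 J2 <3,0,1>
#3 <4,0,1>
C:1↔0 J2 <4,0,2>
PS:0↔3 J2 <4,0,3>
3×3 − 2×0 − 1×3 = 6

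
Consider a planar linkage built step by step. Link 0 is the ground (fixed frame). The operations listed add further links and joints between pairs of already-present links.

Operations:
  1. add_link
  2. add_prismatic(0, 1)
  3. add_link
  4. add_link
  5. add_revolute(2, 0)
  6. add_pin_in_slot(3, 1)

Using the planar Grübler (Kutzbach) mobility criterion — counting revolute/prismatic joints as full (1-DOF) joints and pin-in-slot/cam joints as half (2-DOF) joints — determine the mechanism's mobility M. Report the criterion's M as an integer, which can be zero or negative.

(L,J1,J2)=(1,0,0); link0 fixed
link1: (2,0,0)
P 0-1 [J1]: (2,1,0)
link2: (3,1,0)
link3: (4,1,0)
R 2-0 [J1]: (4,2,0)
PS 3-1 [J2]: (4,2,1)
Grübler: 3·3 − 2·2 − 1 = 4

M = 4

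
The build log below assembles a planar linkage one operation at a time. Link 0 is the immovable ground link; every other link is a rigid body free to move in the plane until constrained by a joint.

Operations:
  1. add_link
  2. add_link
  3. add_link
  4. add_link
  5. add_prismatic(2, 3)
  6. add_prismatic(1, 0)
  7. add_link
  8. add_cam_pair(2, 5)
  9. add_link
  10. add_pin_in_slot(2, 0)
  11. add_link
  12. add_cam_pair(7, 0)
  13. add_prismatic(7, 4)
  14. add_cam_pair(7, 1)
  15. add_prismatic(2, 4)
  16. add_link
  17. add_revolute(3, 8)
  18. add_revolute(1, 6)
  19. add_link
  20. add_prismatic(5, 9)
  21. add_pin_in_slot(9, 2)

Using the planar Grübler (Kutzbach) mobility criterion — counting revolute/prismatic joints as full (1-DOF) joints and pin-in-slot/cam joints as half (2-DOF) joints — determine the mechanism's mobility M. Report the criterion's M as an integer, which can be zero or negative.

M = 8

(L,J1,J2)=(1,0,0); link0 fixed
link1: (2,0,0)
link2: (3,0,0)
link3: (4,0,0)
link4: (5,0,0)
P 2-3 [J1]: (5,1,0)
P 1-0 [J1]: (5,2,0)
link5: (6,2,0)
C 2-5 [J2]: (6,2,1)
link6: (7,2,1)
PS 2-0 [J2]: (7,2,2)
link7: (8,2,2)
C 7-0 [J2]: (8,2,3)
P 7-4 [J1]: (8,3,3)
C 7-1 [J2]: (8,3,4)
P 2-4 [J1]: (8,4,4)
link8: (9,4,4)
R 3-8 [J1]: (9,5,4)
R 1-6 [J1]: (9,6,4)
link9: (10,6,4)
P 5-9 [J1]: (10,7,4)
PS 9-2 [J2]: (10,7,5)
Grübler: 3·9 − 2·7 − 5 = 8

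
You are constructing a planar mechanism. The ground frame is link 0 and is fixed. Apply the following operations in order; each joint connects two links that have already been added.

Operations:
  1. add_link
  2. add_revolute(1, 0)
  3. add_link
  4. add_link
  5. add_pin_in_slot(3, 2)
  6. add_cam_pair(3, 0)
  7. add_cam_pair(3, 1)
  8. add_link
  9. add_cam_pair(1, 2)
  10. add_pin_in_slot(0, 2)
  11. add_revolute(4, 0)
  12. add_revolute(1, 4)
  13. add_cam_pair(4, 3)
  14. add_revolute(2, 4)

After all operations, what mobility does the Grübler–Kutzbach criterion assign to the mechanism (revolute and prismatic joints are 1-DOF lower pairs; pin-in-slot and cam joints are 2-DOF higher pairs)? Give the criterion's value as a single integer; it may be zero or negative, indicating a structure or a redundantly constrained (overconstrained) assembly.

(L,J1,J2)=(1,0,0); link0 fixed
link1: (2,0,0)
R 1-0 [J1]: (2,1,0)
link2: (3,1,0)
link3: (4,1,0)
PS 3-2 [J2]: (4,1,1)
C 3-0 [J2]: (4,1,2)
C 3-1 [J2]: (4,1,3)
link4: (5,1,3)
C 1-2 [J2]: (5,1,4)
PS 0-2 [J2]: (5,1,5)
R 4-0 [J1]: (5,2,5)
R 1-4 [J1]: (5,3,5)
C 4-3 [J2]: (5,3,6)
R 2-4 [J1]: (5,4,6)
Grübler: 3·4 − 2·4 − 6 = -2

M = -2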